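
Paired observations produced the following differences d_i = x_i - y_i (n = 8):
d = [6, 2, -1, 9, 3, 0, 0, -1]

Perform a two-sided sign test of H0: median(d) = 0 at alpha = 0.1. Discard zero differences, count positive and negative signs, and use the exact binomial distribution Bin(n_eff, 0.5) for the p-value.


Step 1: Discard zero differences. Original n = 8; n_eff = number of nonzero differences = 6.
Nonzero differences (with sign): +6, +2, -1, +9, +3, -1
Step 2: Count signs: positive = 4, negative = 2.
Step 3: Under H0: P(positive) = 0.5, so the number of positives S ~ Bin(6, 0.5).
Step 4: Two-sided exact p-value = sum of Bin(6,0.5) probabilities at or below the observed probability = 0.687500.
Step 5: alpha = 0.1. fail to reject H0.

n_eff = 6, pos = 4, neg = 2, p = 0.687500, fail to reject H0.


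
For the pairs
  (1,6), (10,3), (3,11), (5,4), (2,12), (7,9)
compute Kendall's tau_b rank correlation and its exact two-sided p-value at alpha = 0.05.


Step 1: Enumerate the 15 unordered pairs (i,j) with i<j and classify each by sign(x_j-x_i) * sign(y_j-y_i).
  (1,2):dx=+9,dy=-3->D; (1,3):dx=+2,dy=+5->C; (1,4):dx=+4,dy=-2->D; (1,5):dx=+1,dy=+6->C
  (1,6):dx=+6,dy=+3->C; (2,3):dx=-7,dy=+8->D; (2,4):dx=-5,dy=+1->D; (2,5):dx=-8,dy=+9->D
  (2,6):dx=-3,dy=+6->D; (3,4):dx=+2,dy=-7->D; (3,5):dx=-1,dy=+1->D; (3,6):dx=+4,dy=-2->D
  (4,5):dx=-3,dy=+8->D; (4,6):dx=+2,dy=+5->C; (5,6):dx=+5,dy=-3->D
Step 2: C = 4, D = 11, total pairs = 15.
Step 3: tau = (C - D)/(n(n-1)/2) = (4 - 11)/15 = -0.466667.
Step 4: Exact two-sided p-value (enumerate n! = 720 permutations of y under H0): p = 0.272222.
Step 5: alpha = 0.05. fail to reject H0.

tau_b = -0.4667 (C=4, D=11), p = 0.272222, fail to reject H0.


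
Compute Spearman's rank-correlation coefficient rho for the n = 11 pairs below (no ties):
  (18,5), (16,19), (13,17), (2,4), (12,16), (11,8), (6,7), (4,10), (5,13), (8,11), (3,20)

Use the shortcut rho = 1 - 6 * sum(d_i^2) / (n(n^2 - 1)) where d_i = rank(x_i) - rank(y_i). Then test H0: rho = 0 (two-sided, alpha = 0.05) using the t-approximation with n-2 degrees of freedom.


Step 1: Rank x and y separately (midranks; no ties here).
rank(x): 18->11, 16->10, 13->9, 2->1, 12->8, 11->7, 6->5, 4->3, 5->4, 8->6, 3->2
rank(y): 5->2, 19->10, 17->9, 4->1, 16->8, 8->4, 7->3, 10->5, 13->7, 11->6, 20->11
Step 2: d_i = R_x(i) - R_y(i); compute d_i^2.
  (11-2)^2=81, (10-10)^2=0, (9-9)^2=0, (1-1)^2=0, (8-8)^2=0, (7-4)^2=9, (5-3)^2=4, (3-5)^2=4, (4-7)^2=9, (6-6)^2=0, (2-11)^2=81
sum(d^2) = 188.
Step 3: rho = 1 - 6*188 / (11*(11^2 - 1)) = 1 - 1128/1320 = 0.145455.
Step 4: Under H0, t = rho * sqrt((n-2)/(1-rho^2)) = 0.4411 ~ t(9).
Step 5: Two-sided p-value from the t-distribution with 9 df = 0.669579.
Step 6: alpha = 0.05. fail to reject H0.

rho = 0.1455, p = 0.669579, fail to reject H0 at alpha = 0.05.


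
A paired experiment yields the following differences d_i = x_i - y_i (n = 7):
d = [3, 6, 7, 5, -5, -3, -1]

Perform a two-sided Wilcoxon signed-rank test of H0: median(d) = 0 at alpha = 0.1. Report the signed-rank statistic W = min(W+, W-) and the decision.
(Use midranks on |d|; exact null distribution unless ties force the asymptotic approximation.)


Step 1: Drop any zero differences (none here) and take |d_i|.
|d| = [3, 6, 7, 5, 5, 3, 1]
Step 2: Midrank |d_i| (ties get averaged ranks).
ranks: |3|->2.5, |6|->6, |7|->7, |5|->4.5, |5|->4.5, |3|->2.5, |1|->1
Step 3: Attach original signs; sum ranks with positive sign and with negative sign.
W+ = 2.5 + 6 + 7 + 4.5 = 20
W- = 4.5 + 2.5 + 1 = 8
(Check: W+ + W- = 28 should equal n(n+1)/2 = 28.)
Step 4: Test statistic W = min(W+, W-) = 8.
Step 5: Ties in |d|, so use the tie-corrected normal approximation.
        E[W] = n(n+1)/4 = 7*8/4 = 14.
        Tie groups: |d|=3 (t=2), |d|=5 (t=2); sum(t^3 - t) = 12.
        Var[W] = n(n+1)(2n+1)/24 - sum(t^3-t)/48 = 840/24 - 12/48 = 34.75.
        z = (W - E[W]) / sqrt(Var[W]) = (8 - 14) / 5.8949 = -1.0178.
        Two-sided p = 2*Phi(z) = 0.308760.
Step 6: alpha = 0.1. fail to reject H0.

W+ = 20, W- = 8, W = min = 8, p = 0.308760, fail to reject H0.


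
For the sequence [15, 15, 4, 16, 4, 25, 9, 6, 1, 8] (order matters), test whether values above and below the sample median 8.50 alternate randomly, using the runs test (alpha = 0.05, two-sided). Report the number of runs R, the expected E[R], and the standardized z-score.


Step 1: Compute median = 8.50; label A = above, B = below.
Labels in order: AABABAABBB  (n_A = 5, n_B = 5)
Step 2: Count runs R = 6.
Step 3: Under H0 (random ordering), E[R] = 2*n_A*n_B/(n_A+n_B) + 1 = 2*5*5/10 + 1 = 6.0000.
        Var[R] = 2*n_A*n_B*(2*n_A*n_B - n_A - n_B) / ((n_A+n_B)^2 * (n_A+n_B-1)) = 2000/900 = 2.2222.
        SD[R] = 1.4907.
Step 4: R = E[R], so z = 0 with no continuity correction.
Step 5: Two-sided p-value via normal approximation = 2*(1 - Phi(|z|)) = 1.000000.
Step 6: alpha = 0.05. fail to reject H0.

R = 6, z = 0.0000, p = 1.000000, fail to reject H0.


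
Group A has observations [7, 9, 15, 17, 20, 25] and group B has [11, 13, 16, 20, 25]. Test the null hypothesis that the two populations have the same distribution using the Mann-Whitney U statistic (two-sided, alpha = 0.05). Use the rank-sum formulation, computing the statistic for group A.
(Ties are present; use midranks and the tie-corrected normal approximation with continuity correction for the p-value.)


Step 1: Combine and sort all 11 observations; assign midranks.
sorted (value, group): (7,X), (9,X), (11,Y), (13,Y), (15,X), (16,Y), (17,X), (20,X), (20,Y), (25,X), (25,Y)
ranks: 7->1, 9->2, 11->3, 13->4, 15->5, 16->6, 17->7, 20->8.5, 20->8.5, 25->10.5, 25->10.5
Step 2: Rank sum for X: R1 = 1 + 2 + 5 + 7 + 8.5 + 10.5 = 34.
Step 3: U_X = R1 - n1(n1+1)/2 = 34 - 6*7/2 = 34 - 21 = 13.
       U_Y = n1*n2 - U_X = 30 - 13 = 17.
Step 4: Ties are present, so use the tie-corrected normal approximation (with continuity correction) for the p-value.
Step 5: p-value = 0.783228; compare to alpha = 0.05. fail to reject H0.

U_X = 13, p = 0.783228, fail to reject H0 at alpha = 0.05.


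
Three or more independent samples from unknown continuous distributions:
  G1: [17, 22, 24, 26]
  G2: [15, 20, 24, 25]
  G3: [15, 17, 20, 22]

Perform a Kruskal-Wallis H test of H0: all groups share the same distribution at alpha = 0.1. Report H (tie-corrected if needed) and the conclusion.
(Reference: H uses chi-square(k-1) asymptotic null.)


Step 1: Combine all N = 12 observations and assign midranks.
sorted (value, group, rank): (15,G2,1.5), (15,G3,1.5), (17,G1,3.5), (17,G3,3.5), (20,G2,5.5), (20,G3,5.5), (22,G1,7.5), (22,G3,7.5), (24,G1,9.5), (24,G2,9.5), (25,G2,11), (26,G1,12)
Step 2: Sum ranks within each group.
R_1 = 32.5 (n_1 = 4)
R_2 = 27.5 (n_2 = 4)
R_3 = 18 (n_3 = 4)
Step 3: H = 12/(N(N+1)) * sum(R_i^2/n_i) - 3(N+1)
     = 12/(12*13) * (32.5^2/4 + 27.5^2/4 + 18^2/4) - 3*13
     = 0.076923 * 534.125 - 39
     = 2.086538.
Step 4: Ties present; correction factor C = 1 - 30/(12^3 - 12) = 0.982517. Corrected H = 2.086538 / 0.982517 = 2.123665.
Step 5: Under H0, H ~ chi^2(2); p-value = 0.345821.
Step 6: alpha = 0.1. fail to reject H0.

H = 2.1237, df = 2, p = 0.345821, fail to reject H0.


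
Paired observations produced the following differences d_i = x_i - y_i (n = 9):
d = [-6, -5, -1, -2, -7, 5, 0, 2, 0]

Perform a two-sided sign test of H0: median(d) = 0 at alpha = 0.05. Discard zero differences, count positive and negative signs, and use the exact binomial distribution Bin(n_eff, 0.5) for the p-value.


Step 1: Discard zero differences. Original n = 9; n_eff = number of nonzero differences = 7.
Nonzero differences (with sign): -6, -5, -1, -2, -7, +5, +2
Step 2: Count signs: positive = 2, negative = 5.
Step 3: Under H0: P(positive) = 0.5, so the number of positives S ~ Bin(7, 0.5).
Step 4: Two-sided exact p-value = sum of Bin(7,0.5) probabilities at or below the observed probability = 0.453125.
Step 5: alpha = 0.05. fail to reject H0.

n_eff = 7, pos = 2, neg = 5, p = 0.453125, fail to reject H0.


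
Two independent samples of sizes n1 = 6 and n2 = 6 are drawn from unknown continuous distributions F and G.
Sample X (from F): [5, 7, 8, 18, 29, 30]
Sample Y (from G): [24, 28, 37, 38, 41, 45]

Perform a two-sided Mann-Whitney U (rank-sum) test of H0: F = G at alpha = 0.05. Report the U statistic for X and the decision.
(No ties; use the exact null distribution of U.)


Step 1: Combine and sort all 12 observations; assign midranks.
sorted (value, group): (5,X), (7,X), (8,X), (18,X), (24,Y), (28,Y), (29,X), (30,X), (37,Y), (38,Y), (41,Y), (45,Y)
ranks: 5->1, 7->2, 8->3, 18->4, 24->5, 28->6, 29->7, 30->8, 37->9, 38->10, 41->11, 45->12
Step 2: Rank sum for X: R1 = 1 + 2 + 3 + 4 + 7 + 8 = 25.
Step 3: U_X = R1 - n1(n1+1)/2 = 25 - 6*7/2 = 25 - 21 = 4.
       U_Y = n1*n2 - U_X = 36 - 4 = 32.
Step 4: No ties, so the exact null distribution of U (based on enumerating the C(12,6) = 924 equally likely rank assignments) gives the two-sided p-value.
Step 5: p-value = 0.025974; compare to alpha = 0.05. reject H0.

U_X = 4, p = 0.025974, reject H0 at alpha = 0.05.


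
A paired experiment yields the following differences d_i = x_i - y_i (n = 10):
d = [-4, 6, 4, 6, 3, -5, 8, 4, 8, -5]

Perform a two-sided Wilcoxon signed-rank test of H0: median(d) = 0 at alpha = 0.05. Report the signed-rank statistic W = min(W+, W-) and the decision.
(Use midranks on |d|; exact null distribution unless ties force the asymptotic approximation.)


Step 1: Drop any zero differences (none here) and take |d_i|.
|d| = [4, 6, 4, 6, 3, 5, 8, 4, 8, 5]
Step 2: Midrank |d_i| (ties get averaged ranks).
ranks: |4|->3, |6|->7.5, |4|->3, |6|->7.5, |3|->1, |5|->5.5, |8|->9.5, |4|->3, |8|->9.5, |5|->5.5
Step 3: Attach original signs; sum ranks with positive sign and with negative sign.
W+ = 7.5 + 3 + 7.5 + 1 + 9.5 + 3 + 9.5 = 41
W- = 3 + 5.5 + 5.5 = 14
(Check: W+ + W- = 55 should equal n(n+1)/2 = 55.)
Step 4: Test statistic W = min(W+, W-) = 14.
Step 5: Ties in |d|, so use the tie-corrected normal approximation.
        E[W] = n(n+1)/4 = 10*11/4 = 27.5.
        Tie groups: |d|=4 (t=3), |d|=5 (t=2), |d|=6 (t=2), |d|=8 (t=2); sum(t^3 - t) = 42.
        Var[W] = n(n+1)(2n+1)/24 - sum(t^3-t)/48 = 2310/24 - 42/48 = 95.375.
        z = (W - E[W]) / sqrt(Var[W]) = (14 - 27.5) / 9.7660 = -1.3823.
        Two-sided p = 2*Phi(z) = 0.166866.
Step 6: alpha = 0.05. fail to reject H0.

W+ = 41, W- = 14, W = min = 14, p = 0.166866, fail to reject H0.


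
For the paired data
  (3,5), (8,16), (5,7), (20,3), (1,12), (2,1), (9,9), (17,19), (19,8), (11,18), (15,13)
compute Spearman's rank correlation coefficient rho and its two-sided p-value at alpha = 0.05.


Step 1: Rank x and y separately (midranks; no ties here).
rank(x): 3->3, 8->5, 5->4, 20->11, 1->1, 2->2, 9->6, 17->9, 19->10, 11->7, 15->8
rank(y): 5->3, 16->9, 7->4, 3->2, 12->7, 1->1, 9->6, 19->11, 8->5, 18->10, 13->8
Step 2: d_i = R_x(i) - R_y(i); compute d_i^2.
  (3-3)^2=0, (5-9)^2=16, (4-4)^2=0, (11-2)^2=81, (1-7)^2=36, (2-1)^2=1, (6-6)^2=0, (9-11)^2=4, (10-5)^2=25, (7-10)^2=9, (8-8)^2=0
sum(d^2) = 172.
Step 3: rho = 1 - 6*172 / (11*(11^2 - 1)) = 1 - 1032/1320 = 0.218182.
Step 4: Under H0, t = rho * sqrt((n-2)/(1-rho^2)) = 0.6707 ~ t(9).
Step 5: Two-sided p-value from the t-distribution with 9 df = 0.519248.
Step 6: alpha = 0.05. fail to reject H0.

rho = 0.2182, p = 0.519248, fail to reject H0 at alpha = 0.05.


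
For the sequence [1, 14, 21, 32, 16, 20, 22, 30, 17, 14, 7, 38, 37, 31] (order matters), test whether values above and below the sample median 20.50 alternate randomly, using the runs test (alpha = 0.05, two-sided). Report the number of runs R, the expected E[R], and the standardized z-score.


Step 1: Compute median = 20.50; label A = above, B = below.
Labels in order: BBAABBAABBBAAA  (n_A = 7, n_B = 7)
Step 2: Count runs R = 6.
Step 3: Under H0 (random ordering), E[R] = 2*n_A*n_B/(n_A+n_B) + 1 = 2*7*7/14 + 1 = 8.0000.
        Var[R] = 2*n_A*n_B*(2*n_A*n_B - n_A - n_B) / ((n_A+n_B)^2 * (n_A+n_B-1)) = 8232/2548 = 3.2308.
        SD[R] = 1.7974.
Step 4: Continuity-corrected z = (R + 0.5 - E[R]) / SD[R] = (6 + 0.5 - 8.0000) / 1.7974 = -0.8345.
Step 5: Two-sided p-value via normal approximation = 2*(1 - Phi(|z|)) = 0.403986.
Step 6: alpha = 0.05. fail to reject H0.

R = 6, z = -0.8345, p = 0.403986, fail to reject H0.


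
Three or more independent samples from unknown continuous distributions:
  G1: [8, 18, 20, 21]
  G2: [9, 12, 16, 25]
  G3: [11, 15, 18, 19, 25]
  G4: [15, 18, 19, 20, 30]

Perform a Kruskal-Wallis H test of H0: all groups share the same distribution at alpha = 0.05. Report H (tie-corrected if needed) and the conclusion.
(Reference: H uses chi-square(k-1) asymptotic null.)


Step 1: Combine all N = 18 observations and assign midranks.
sorted (value, group, rank): (8,G1,1), (9,G2,2), (11,G3,3), (12,G2,4), (15,G3,5.5), (15,G4,5.5), (16,G2,7), (18,G1,9), (18,G3,9), (18,G4,9), (19,G3,11.5), (19,G4,11.5), (20,G1,13.5), (20,G4,13.5), (21,G1,15), (25,G2,16.5), (25,G3,16.5), (30,G4,18)
Step 2: Sum ranks within each group.
R_1 = 38.5 (n_1 = 4)
R_2 = 29.5 (n_2 = 4)
R_3 = 45.5 (n_3 = 5)
R_4 = 57.5 (n_4 = 5)
Step 3: H = 12/(N(N+1)) * sum(R_i^2/n_i) - 3(N+1)
     = 12/(18*19) * (38.5^2/4 + 29.5^2/4 + 45.5^2/5 + 57.5^2/5) - 3*19
     = 0.035088 * 1663.42 - 57
     = 1.365789.
Step 4: Ties present; correction factor C = 1 - 48/(18^3 - 18) = 0.991744. Corrected H = 1.365789 / 0.991744 = 1.377159.
Step 5: Under H0, H ~ chi^2(3); p-value = 0.710897.
Step 6: alpha = 0.05. fail to reject H0.

H = 1.3772, df = 3, p = 0.710897, fail to reject H0.


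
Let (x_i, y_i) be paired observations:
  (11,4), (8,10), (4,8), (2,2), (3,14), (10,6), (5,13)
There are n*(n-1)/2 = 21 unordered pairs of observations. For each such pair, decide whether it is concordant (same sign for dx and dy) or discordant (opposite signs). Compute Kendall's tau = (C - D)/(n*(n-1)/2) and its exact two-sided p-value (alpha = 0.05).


Step 1: Enumerate the 21 unordered pairs (i,j) with i<j and classify each by sign(x_j-x_i) * sign(y_j-y_i).
  (1,2):dx=-3,dy=+6->D; (1,3):dx=-7,dy=+4->D; (1,4):dx=-9,dy=-2->C; (1,5):dx=-8,dy=+10->D
  (1,6):dx=-1,dy=+2->D; (1,7):dx=-6,dy=+9->D; (2,3):dx=-4,dy=-2->C; (2,4):dx=-6,dy=-8->C
  (2,5):dx=-5,dy=+4->D; (2,6):dx=+2,dy=-4->D; (2,7):dx=-3,dy=+3->D; (3,4):dx=-2,dy=-6->C
  (3,5):dx=-1,dy=+6->D; (3,6):dx=+6,dy=-2->D; (3,7):dx=+1,dy=+5->C; (4,5):dx=+1,dy=+12->C
  (4,6):dx=+8,dy=+4->C; (4,7):dx=+3,dy=+11->C; (5,6):dx=+7,dy=-8->D; (5,7):dx=+2,dy=-1->D
  (6,7):dx=-5,dy=+7->D
Step 2: C = 8, D = 13, total pairs = 21.
Step 3: tau = (C - D)/(n(n-1)/2) = (8 - 13)/21 = -0.238095.
Step 4: Exact two-sided p-value (enumerate n! = 5040 permutations of y under H0): p = 0.561905.
Step 5: alpha = 0.05. fail to reject H0.

tau_b = -0.2381 (C=8, D=13), p = 0.561905, fail to reject H0.


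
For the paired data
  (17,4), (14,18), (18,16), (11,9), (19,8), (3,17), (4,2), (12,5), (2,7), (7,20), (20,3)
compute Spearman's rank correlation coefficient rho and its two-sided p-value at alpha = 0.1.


Step 1: Rank x and y separately (midranks; no ties here).
rank(x): 17->8, 14->7, 18->9, 11->5, 19->10, 3->2, 4->3, 12->6, 2->1, 7->4, 20->11
rank(y): 4->3, 18->10, 16->8, 9->7, 8->6, 17->9, 2->1, 5->4, 7->5, 20->11, 3->2
Step 2: d_i = R_x(i) - R_y(i); compute d_i^2.
  (8-3)^2=25, (7-10)^2=9, (9-8)^2=1, (5-7)^2=4, (10-6)^2=16, (2-9)^2=49, (3-1)^2=4, (6-4)^2=4, (1-5)^2=16, (4-11)^2=49, (11-2)^2=81
sum(d^2) = 258.
Step 3: rho = 1 - 6*258 / (11*(11^2 - 1)) = 1 - 1548/1320 = -0.172727.
Step 4: Under H0, t = rho * sqrt((n-2)/(1-rho^2)) = -0.5261 ~ t(9).
Step 5: Two-sided p-value from the t-distribution with 9 df = 0.611542.
Step 6: alpha = 0.1. fail to reject H0.

rho = -0.1727, p = 0.611542, fail to reject H0 at alpha = 0.1.


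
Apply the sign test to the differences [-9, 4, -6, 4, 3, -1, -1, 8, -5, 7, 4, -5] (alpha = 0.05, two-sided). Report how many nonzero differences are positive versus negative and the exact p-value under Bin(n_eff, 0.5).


Step 1: Discard zero differences. Original n = 12; n_eff = number of nonzero differences = 12.
Nonzero differences (with sign): -9, +4, -6, +4, +3, -1, -1, +8, -5, +7, +4, -5
Step 2: Count signs: positive = 6, negative = 6.
Step 3: Under H0: P(positive) = 0.5, so the number of positives S ~ Bin(12, 0.5).
Step 4: Two-sided exact p-value = sum of Bin(12,0.5) probabilities at or below the observed probability = 1.000000.
Step 5: alpha = 0.05. fail to reject H0.

n_eff = 12, pos = 6, neg = 6, p = 1.000000, fail to reject H0.


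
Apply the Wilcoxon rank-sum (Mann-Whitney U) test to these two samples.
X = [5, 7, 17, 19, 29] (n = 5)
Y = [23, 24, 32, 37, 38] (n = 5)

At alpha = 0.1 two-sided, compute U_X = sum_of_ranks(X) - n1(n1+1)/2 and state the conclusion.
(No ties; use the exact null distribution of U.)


Step 1: Combine and sort all 10 observations; assign midranks.
sorted (value, group): (5,X), (7,X), (17,X), (19,X), (23,Y), (24,Y), (29,X), (32,Y), (37,Y), (38,Y)
ranks: 5->1, 7->2, 17->3, 19->4, 23->5, 24->6, 29->7, 32->8, 37->9, 38->10
Step 2: Rank sum for X: R1 = 1 + 2 + 3 + 4 + 7 = 17.
Step 3: U_X = R1 - n1(n1+1)/2 = 17 - 5*6/2 = 17 - 15 = 2.
       U_Y = n1*n2 - U_X = 25 - 2 = 23.
Step 4: No ties, so the exact null distribution of U (based on enumerating the C(10,5) = 252 equally likely rank assignments) gives the two-sided p-value.
Step 5: p-value = 0.031746; compare to alpha = 0.1. reject H0.

U_X = 2, p = 0.031746, reject H0 at alpha = 0.1.


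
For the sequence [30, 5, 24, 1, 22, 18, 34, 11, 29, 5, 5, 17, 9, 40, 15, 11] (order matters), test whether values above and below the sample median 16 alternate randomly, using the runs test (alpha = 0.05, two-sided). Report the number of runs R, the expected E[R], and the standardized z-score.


Step 1: Compute median = 16; label A = above, B = below.
Labels in order: ABABAAABABBABABB  (n_A = 8, n_B = 8)
Step 2: Count runs R = 12.
Step 3: Under H0 (random ordering), E[R] = 2*n_A*n_B/(n_A+n_B) + 1 = 2*8*8/16 + 1 = 9.0000.
        Var[R] = 2*n_A*n_B*(2*n_A*n_B - n_A - n_B) / ((n_A+n_B)^2 * (n_A+n_B-1)) = 14336/3840 = 3.7333.
        SD[R] = 1.9322.
Step 4: Continuity-corrected z = (R - 0.5 - E[R]) / SD[R] = (12 - 0.5 - 9.0000) / 1.9322 = 1.2939.
Step 5: Two-sided p-value via normal approximation = 2*(1 - Phi(|z|)) = 0.195709.
Step 6: alpha = 0.05. fail to reject H0.

R = 12, z = 1.2939, p = 0.195709, fail to reject H0.


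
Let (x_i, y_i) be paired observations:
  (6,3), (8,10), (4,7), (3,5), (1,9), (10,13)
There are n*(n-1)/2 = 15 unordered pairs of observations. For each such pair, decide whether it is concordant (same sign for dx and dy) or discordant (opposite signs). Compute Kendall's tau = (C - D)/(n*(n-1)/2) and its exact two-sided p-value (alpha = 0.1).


Step 1: Enumerate the 15 unordered pairs (i,j) with i<j and classify each by sign(x_j-x_i) * sign(y_j-y_i).
  (1,2):dx=+2,dy=+7->C; (1,3):dx=-2,dy=+4->D; (1,4):dx=-3,dy=+2->D; (1,5):dx=-5,dy=+6->D
  (1,6):dx=+4,dy=+10->C; (2,3):dx=-4,dy=-3->C; (2,4):dx=-5,dy=-5->C; (2,5):dx=-7,dy=-1->C
  (2,6):dx=+2,dy=+3->C; (3,4):dx=-1,dy=-2->C; (3,5):dx=-3,dy=+2->D; (3,6):dx=+6,dy=+6->C
  (4,5):dx=-2,dy=+4->D; (4,6):dx=+7,dy=+8->C; (5,6):dx=+9,dy=+4->C
Step 2: C = 10, D = 5, total pairs = 15.
Step 3: tau = (C - D)/(n(n-1)/2) = (10 - 5)/15 = 0.333333.
Step 4: Exact two-sided p-value (enumerate n! = 720 permutations of y under H0): p = 0.469444.
Step 5: alpha = 0.1. fail to reject H0.

tau_b = 0.3333 (C=10, D=5), p = 0.469444, fail to reject H0.


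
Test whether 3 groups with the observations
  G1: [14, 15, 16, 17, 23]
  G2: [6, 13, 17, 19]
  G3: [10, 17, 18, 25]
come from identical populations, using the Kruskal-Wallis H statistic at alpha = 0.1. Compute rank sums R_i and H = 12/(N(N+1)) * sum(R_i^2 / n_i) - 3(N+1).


Step 1: Combine all N = 13 observations and assign midranks.
sorted (value, group, rank): (6,G2,1), (10,G3,2), (13,G2,3), (14,G1,4), (15,G1,5), (16,G1,6), (17,G1,8), (17,G2,8), (17,G3,8), (18,G3,10), (19,G2,11), (23,G1,12), (25,G3,13)
Step 2: Sum ranks within each group.
R_1 = 35 (n_1 = 5)
R_2 = 23 (n_2 = 4)
R_3 = 33 (n_3 = 4)
Step 3: H = 12/(N(N+1)) * sum(R_i^2/n_i) - 3(N+1)
     = 12/(13*14) * (35^2/5 + 23^2/4 + 33^2/4) - 3*14
     = 0.065934 * 649.5 - 42
     = 0.824176.
Step 4: Ties present; correction factor C = 1 - 24/(13^3 - 13) = 0.989011. Corrected H = 0.824176 / 0.989011 = 0.833333.
Step 5: Under H0, H ~ chi^2(2); p-value = 0.659241.
Step 6: alpha = 0.1. fail to reject H0.

H = 0.8333, df = 2, p = 0.659241, fail to reject H0.


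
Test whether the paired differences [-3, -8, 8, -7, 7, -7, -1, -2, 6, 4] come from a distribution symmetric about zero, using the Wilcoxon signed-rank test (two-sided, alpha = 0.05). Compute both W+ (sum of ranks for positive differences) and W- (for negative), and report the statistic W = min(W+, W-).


Step 1: Drop any zero differences (none here) and take |d_i|.
|d| = [3, 8, 8, 7, 7, 7, 1, 2, 6, 4]
Step 2: Midrank |d_i| (ties get averaged ranks).
ranks: |3|->3, |8|->9.5, |8|->9.5, |7|->7, |7|->7, |7|->7, |1|->1, |2|->2, |6|->5, |4|->4
Step 3: Attach original signs; sum ranks with positive sign and with negative sign.
W+ = 9.5 + 7 + 5 + 4 = 25.5
W- = 3 + 9.5 + 7 + 7 + 1 + 2 = 29.5
(Check: W+ + W- = 55 should equal n(n+1)/2 = 55.)
Step 4: Test statistic W = min(W+, W-) = 25.5.
Step 5: Ties in |d|, so use the tie-corrected normal approximation.
        E[W] = n(n+1)/4 = 10*11/4 = 27.5.
        Tie groups: |d|=7 (t=3), |d|=8 (t=2); sum(t^3 - t) = 30.
        Var[W] = n(n+1)(2n+1)/24 - sum(t^3-t)/48 = 2310/24 - 30/48 = 95.625.
        z = (W - E[W]) / sqrt(Var[W]) = (25.5 - 27.5) / 9.7788 = -0.2045.
        Two-sided p = 2*Phi(z) = 0.837944.
Step 6: alpha = 0.05. fail to reject H0.

W+ = 25.5, W- = 29.5, W = min = 25.5, p = 0.837944, fail to reject H0.


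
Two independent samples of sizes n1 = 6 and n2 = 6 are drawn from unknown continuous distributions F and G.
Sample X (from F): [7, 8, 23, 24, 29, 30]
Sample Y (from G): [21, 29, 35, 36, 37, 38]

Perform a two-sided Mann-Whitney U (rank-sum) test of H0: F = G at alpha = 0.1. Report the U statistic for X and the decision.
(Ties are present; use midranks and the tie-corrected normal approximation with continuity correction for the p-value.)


Step 1: Combine and sort all 12 observations; assign midranks.
sorted (value, group): (7,X), (8,X), (21,Y), (23,X), (24,X), (29,X), (29,Y), (30,X), (35,Y), (36,Y), (37,Y), (38,Y)
ranks: 7->1, 8->2, 21->3, 23->4, 24->5, 29->6.5, 29->6.5, 30->8, 35->9, 36->10, 37->11, 38->12
Step 2: Rank sum for X: R1 = 1 + 2 + 4 + 5 + 6.5 + 8 = 26.5.
Step 3: U_X = R1 - n1(n1+1)/2 = 26.5 - 6*7/2 = 26.5 - 21 = 5.5.
       U_Y = n1*n2 - U_X = 36 - 5.5 = 30.5.
Step 4: Ties are present, so use the tie-corrected normal approximation (with continuity correction) for the p-value.
Step 5: p-value = 0.054241; compare to alpha = 0.1. reject H0.

U_X = 5.5, p = 0.054241, reject H0 at alpha = 0.1.


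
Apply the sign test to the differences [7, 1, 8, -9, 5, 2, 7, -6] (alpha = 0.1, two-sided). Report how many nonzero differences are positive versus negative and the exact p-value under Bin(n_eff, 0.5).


Step 1: Discard zero differences. Original n = 8; n_eff = number of nonzero differences = 8.
Nonzero differences (with sign): +7, +1, +8, -9, +5, +2, +7, -6
Step 2: Count signs: positive = 6, negative = 2.
Step 3: Under H0: P(positive) = 0.5, so the number of positives S ~ Bin(8, 0.5).
Step 4: Two-sided exact p-value = sum of Bin(8,0.5) probabilities at or below the observed probability = 0.289062.
Step 5: alpha = 0.1. fail to reject H0.

n_eff = 8, pos = 6, neg = 2, p = 0.289062, fail to reject H0.


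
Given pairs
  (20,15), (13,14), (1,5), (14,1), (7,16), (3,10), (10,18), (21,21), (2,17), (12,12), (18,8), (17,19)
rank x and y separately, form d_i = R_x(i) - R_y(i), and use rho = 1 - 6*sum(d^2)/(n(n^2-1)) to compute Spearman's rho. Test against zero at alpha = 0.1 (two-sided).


Step 1: Rank x and y separately (midranks; no ties here).
rank(x): 20->11, 13->7, 1->1, 14->8, 7->4, 3->3, 10->5, 21->12, 2->2, 12->6, 18->10, 17->9
rank(y): 15->7, 14->6, 5->2, 1->1, 16->8, 10->4, 18->10, 21->12, 17->9, 12->5, 8->3, 19->11
Step 2: d_i = R_x(i) - R_y(i); compute d_i^2.
  (11-7)^2=16, (7-6)^2=1, (1-2)^2=1, (8-1)^2=49, (4-8)^2=16, (3-4)^2=1, (5-10)^2=25, (12-12)^2=0, (2-9)^2=49, (6-5)^2=1, (10-3)^2=49, (9-11)^2=4
sum(d^2) = 212.
Step 3: rho = 1 - 6*212 / (12*(12^2 - 1)) = 1 - 1272/1716 = 0.258741.
Step 4: Under H0, t = rho * sqrt((n-2)/(1-rho^2)) = 0.8471 ~ t(10).
Step 5: Two-sided p-value from the t-distribution with 10 df = 0.416775.
Step 6: alpha = 0.1. fail to reject H0.

rho = 0.2587, p = 0.416775, fail to reject H0 at alpha = 0.1.


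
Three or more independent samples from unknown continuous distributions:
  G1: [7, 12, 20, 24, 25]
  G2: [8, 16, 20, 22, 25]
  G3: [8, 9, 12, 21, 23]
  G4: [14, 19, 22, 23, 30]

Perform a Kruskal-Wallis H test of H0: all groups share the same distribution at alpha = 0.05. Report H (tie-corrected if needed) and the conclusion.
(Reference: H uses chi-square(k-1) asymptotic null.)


Step 1: Combine all N = 20 observations and assign midranks.
sorted (value, group, rank): (7,G1,1), (8,G2,2.5), (8,G3,2.5), (9,G3,4), (12,G1,5.5), (12,G3,5.5), (14,G4,7), (16,G2,8), (19,G4,9), (20,G1,10.5), (20,G2,10.5), (21,G3,12), (22,G2,13.5), (22,G4,13.5), (23,G3,15.5), (23,G4,15.5), (24,G1,17), (25,G1,18.5), (25,G2,18.5), (30,G4,20)
Step 2: Sum ranks within each group.
R_1 = 52.5 (n_1 = 5)
R_2 = 53 (n_2 = 5)
R_3 = 39.5 (n_3 = 5)
R_4 = 65 (n_4 = 5)
Step 3: H = 12/(N(N+1)) * sum(R_i^2/n_i) - 3(N+1)
     = 12/(20*21) * (52.5^2/5 + 53^2/5 + 39.5^2/5 + 65^2/5) - 3*21
     = 0.028571 * 2270.1 - 63
     = 1.860000.
Step 4: Ties present; correction factor C = 1 - 36/(20^3 - 20) = 0.995489. Corrected H = 1.860000 / 0.995489 = 1.868429.
Step 5: Under H0, H ~ chi^2(3); p-value = 0.600158.
Step 6: alpha = 0.05. fail to reject H0.

H = 1.8684, df = 3, p = 0.600158, fail to reject H0.


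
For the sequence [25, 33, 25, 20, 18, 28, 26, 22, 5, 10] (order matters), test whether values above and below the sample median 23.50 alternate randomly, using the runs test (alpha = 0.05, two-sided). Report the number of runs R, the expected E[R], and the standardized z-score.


Step 1: Compute median = 23.50; label A = above, B = below.
Labels in order: AAABBAABBB  (n_A = 5, n_B = 5)
Step 2: Count runs R = 4.
Step 3: Under H0 (random ordering), E[R] = 2*n_A*n_B/(n_A+n_B) + 1 = 2*5*5/10 + 1 = 6.0000.
        Var[R] = 2*n_A*n_B*(2*n_A*n_B - n_A - n_B) / ((n_A+n_B)^2 * (n_A+n_B-1)) = 2000/900 = 2.2222.
        SD[R] = 1.4907.
Step 4: Continuity-corrected z = (R + 0.5 - E[R]) / SD[R] = (4 + 0.5 - 6.0000) / 1.4907 = -1.0062.
Step 5: Two-sided p-value via normal approximation = 2*(1 - Phi(|z|)) = 0.314305.
Step 6: alpha = 0.05. fail to reject H0.

R = 4, z = -1.0062, p = 0.314305, fail to reject H0.


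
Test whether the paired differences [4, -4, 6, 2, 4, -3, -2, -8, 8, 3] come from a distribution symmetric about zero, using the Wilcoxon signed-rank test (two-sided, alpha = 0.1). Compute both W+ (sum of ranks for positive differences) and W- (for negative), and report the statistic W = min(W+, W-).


Step 1: Drop any zero differences (none here) and take |d_i|.
|d| = [4, 4, 6, 2, 4, 3, 2, 8, 8, 3]
Step 2: Midrank |d_i| (ties get averaged ranks).
ranks: |4|->6, |4|->6, |6|->8, |2|->1.5, |4|->6, |3|->3.5, |2|->1.5, |8|->9.5, |8|->9.5, |3|->3.5
Step 3: Attach original signs; sum ranks with positive sign and with negative sign.
W+ = 6 + 8 + 1.5 + 6 + 9.5 + 3.5 = 34.5
W- = 6 + 3.5 + 1.5 + 9.5 = 20.5
(Check: W+ + W- = 55 should equal n(n+1)/2 = 55.)
Step 4: Test statistic W = min(W+, W-) = 20.5.
Step 5: Ties in |d|, so use the tie-corrected normal approximation.
        E[W] = n(n+1)/4 = 10*11/4 = 27.5.
        Tie groups: |d|=2 (t=2), |d|=3 (t=2), |d|=4 (t=3), |d|=8 (t=2); sum(t^3 - t) = 42.
        Var[W] = n(n+1)(2n+1)/24 - sum(t^3-t)/48 = 2310/24 - 42/48 = 95.375.
        z = (W - E[W]) / sqrt(Var[W]) = (20.5 - 27.5) / 9.7660 = -0.7168.
        Two-sided p = 2*Phi(z) = 0.473515.
Step 6: alpha = 0.1. fail to reject H0.

W+ = 34.5, W- = 20.5, W = min = 20.5, p = 0.473515, fail to reject H0.


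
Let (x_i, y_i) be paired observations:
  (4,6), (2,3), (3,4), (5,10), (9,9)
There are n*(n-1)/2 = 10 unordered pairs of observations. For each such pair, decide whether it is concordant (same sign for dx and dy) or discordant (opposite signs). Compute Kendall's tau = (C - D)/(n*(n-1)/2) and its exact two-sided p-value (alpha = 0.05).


Step 1: Enumerate the 10 unordered pairs (i,j) with i<j and classify each by sign(x_j-x_i) * sign(y_j-y_i).
  (1,2):dx=-2,dy=-3->C; (1,3):dx=-1,dy=-2->C; (1,4):dx=+1,dy=+4->C; (1,5):dx=+5,dy=+3->C
  (2,3):dx=+1,dy=+1->C; (2,4):dx=+3,dy=+7->C; (2,5):dx=+7,dy=+6->C; (3,4):dx=+2,dy=+6->C
  (3,5):dx=+6,dy=+5->C; (4,5):dx=+4,dy=-1->D
Step 2: C = 9, D = 1, total pairs = 10.
Step 3: tau = (C - D)/(n(n-1)/2) = (9 - 1)/10 = 0.800000.
Step 4: Exact two-sided p-value (enumerate n! = 120 permutations of y under H0): p = 0.083333.
Step 5: alpha = 0.05. fail to reject H0.

tau_b = 0.8000 (C=9, D=1), p = 0.083333, fail to reject H0.


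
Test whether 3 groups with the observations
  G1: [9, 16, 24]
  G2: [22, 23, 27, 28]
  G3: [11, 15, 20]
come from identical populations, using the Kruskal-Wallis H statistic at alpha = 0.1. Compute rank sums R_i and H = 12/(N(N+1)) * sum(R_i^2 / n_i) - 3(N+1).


Step 1: Combine all N = 10 observations and assign midranks.
sorted (value, group, rank): (9,G1,1), (11,G3,2), (15,G3,3), (16,G1,4), (20,G3,5), (22,G2,6), (23,G2,7), (24,G1,8), (27,G2,9), (28,G2,10)
Step 2: Sum ranks within each group.
R_1 = 13 (n_1 = 3)
R_2 = 32 (n_2 = 4)
R_3 = 10 (n_3 = 3)
Step 3: H = 12/(N(N+1)) * sum(R_i^2/n_i) - 3(N+1)
     = 12/(10*11) * (13^2/3 + 32^2/4 + 10^2/3) - 3*11
     = 0.109091 * 345.667 - 33
     = 4.709091.
Step 4: No ties, so H is used without correction.
Step 5: Under H0, H ~ chi^2(2); p-value = 0.094937.
Step 6: alpha = 0.1. reject H0.

H = 4.7091, df = 2, p = 0.094937, reject H0.


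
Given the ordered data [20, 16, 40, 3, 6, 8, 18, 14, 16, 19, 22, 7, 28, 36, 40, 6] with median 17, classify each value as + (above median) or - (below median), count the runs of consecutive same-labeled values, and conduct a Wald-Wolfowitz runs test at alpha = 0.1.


Step 1: Compute median = 17; label A = above, B = below.
Labels in order: ABABBBABBAABAAAB  (n_A = 8, n_B = 8)
Step 2: Count runs R = 10.
Step 3: Under H0 (random ordering), E[R] = 2*n_A*n_B/(n_A+n_B) + 1 = 2*8*8/16 + 1 = 9.0000.
        Var[R] = 2*n_A*n_B*(2*n_A*n_B - n_A - n_B) / ((n_A+n_B)^2 * (n_A+n_B-1)) = 14336/3840 = 3.7333.
        SD[R] = 1.9322.
Step 4: Continuity-corrected z = (R - 0.5 - E[R]) / SD[R] = (10 - 0.5 - 9.0000) / 1.9322 = 0.2588.
Step 5: Two-sided p-value via normal approximation = 2*(1 - Phi(|z|)) = 0.795809.
Step 6: alpha = 0.1. fail to reject H0.

R = 10, z = 0.2588, p = 0.795809, fail to reject H0.


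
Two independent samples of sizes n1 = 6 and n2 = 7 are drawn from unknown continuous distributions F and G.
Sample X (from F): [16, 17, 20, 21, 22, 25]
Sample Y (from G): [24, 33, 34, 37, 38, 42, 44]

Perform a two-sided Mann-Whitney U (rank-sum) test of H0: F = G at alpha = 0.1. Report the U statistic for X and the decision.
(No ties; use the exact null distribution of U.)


Step 1: Combine and sort all 13 observations; assign midranks.
sorted (value, group): (16,X), (17,X), (20,X), (21,X), (22,X), (24,Y), (25,X), (33,Y), (34,Y), (37,Y), (38,Y), (42,Y), (44,Y)
ranks: 16->1, 17->2, 20->3, 21->4, 22->5, 24->6, 25->7, 33->8, 34->9, 37->10, 38->11, 42->12, 44->13
Step 2: Rank sum for X: R1 = 1 + 2 + 3 + 4 + 5 + 7 = 22.
Step 3: U_X = R1 - n1(n1+1)/2 = 22 - 6*7/2 = 22 - 21 = 1.
       U_Y = n1*n2 - U_X = 42 - 1 = 41.
Step 4: No ties, so the exact null distribution of U (based on enumerating the C(13,6) = 1716 equally likely rank assignments) gives the two-sided p-value.
Step 5: p-value = 0.002331; compare to alpha = 0.1. reject H0.

U_X = 1, p = 0.002331, reject H0 at alpha = 0.1.


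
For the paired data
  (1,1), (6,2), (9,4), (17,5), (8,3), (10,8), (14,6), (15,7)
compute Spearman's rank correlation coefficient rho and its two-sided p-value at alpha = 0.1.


Step 1: Rank x and y separately (midranks; no ties here).
rank(x): 1->1, 6->2, 9->4, 17->8, 8->3, 10->5, 14->6, 15->7
rank(y): 1->1, 2->2, 4->4, 5->5, 3->3, 8->8, 6->6, 7->7
Step 2: d_i = R_x(i) - R_y(i); compute d_i^2.
  (1-1)^2=0, (2-2)^2=0, (4-4)^2=0, (8-5)^2=9, (3-3)^2=0, (5-8)^2=9, (6-6)^2=0, (7-7)^2=0
sum(d^2) = 18.
Step 3: rho = 1 - 6*18 / (8*(8^2 - 1)) = 1 - 108/504 = 0.785714.
Step 4: Under H0, t = rho * sqrt((n-2)/(1-rho^2)) = 3.1113 ~ t(6).
Step 5: Two-sided p-value from the t-distribution with 6 df = 0.020815.
Step 6: alpha = 0.1. reject H0.

rho = 0.7857, p = 0.020815, reject H0 at alpha = 0.1.


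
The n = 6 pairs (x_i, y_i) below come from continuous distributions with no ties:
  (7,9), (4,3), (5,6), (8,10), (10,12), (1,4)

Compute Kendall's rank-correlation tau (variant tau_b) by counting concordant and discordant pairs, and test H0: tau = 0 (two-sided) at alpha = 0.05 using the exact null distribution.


Step 1: Enumerate the 15 unordered pairs (i,j) with i<j and classify each by sign(x_j-x_i) * sign(y_j-y_i).
  (1,2):dx=-3,dy=-6->C; (1,3):dx=-2,dy=-3->C; (1,4):dx=+1,dy=+1->C; (1,5):dx=+3,dy=+3->C
  (1,6):dx=-6,dy=-5->C; (2,3):dx=+1,dy=+3->C; (2,4):dx=+4,dy=+7->C; (2,5):dx=+6,dy=+9->C
  (2,6):dx=-3,dy=+1->D; (3,4):dx=+3,dy=+4->C; (3,5):dx=+5,dy=+6->C; (3,6):dx=-4,dy=-2->C
  (4,5):dx=+2,dy=+2->C; (4,6):dx=-7,dy=-6->C; (5,6):dx=-9,dy=-8->C
Step 2: C = 14, D = 1, total pairs = 15.
Step 3: tau = (C - D)/(n(n-1)/2) = (14 - 1)/15 = 0.866667.
Step 4: Exact two-sided p-value (enumerate n! = 720 permutations of y under H0): p = 0.016667.
Step 5: alpha = 0.05. reject H0.

tau_b = 0.8667 (C=14, D=1), p = 0.016667, reject H0.


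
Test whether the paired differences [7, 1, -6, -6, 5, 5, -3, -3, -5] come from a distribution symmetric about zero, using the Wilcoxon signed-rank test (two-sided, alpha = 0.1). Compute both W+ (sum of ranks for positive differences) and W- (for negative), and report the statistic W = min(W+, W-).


Step 1: Drop any zero differences (none here) and take |d_i|.
|d| = [7, 1, 6, 6, 5, 5, 3, 3, 5]
Step 2: Midrank |d_i| (ties get averaged ranks).
ranks: |7|->9, |1|->1, |6|->7.5, |6|->7.5, |5|->5, |5|->5, |3|->2.5, |3|->2.5, |5|->5
Step 3: Attach original signs; sum ranks with positive sign and with negative sign.
W+ = 9 + 1 + 5 + 5 = 20
W- = 7.5 + 7.5 + 2.5 + 2.5 + 5 = 25
(Check: W+ + W- = 45 should equal n(n+1)/2 = 45.)
Step 4: Test statistic W = min(W+, W-) = 20.
Step 5: Ties in |d|, so use the tie-corrected normal approximation.
        E[W] = n(n+1)/4 = 9*10/4 = 22.5.
        Tie groups: |d|=3 (t=2), |d|=5 (t=3), |d|=6 (t=2); sum(t^3 - t) = 36.
        Var[W] = n(n+1)(2n+1)/24 - sum(t^3-t)/48 = 1710/24 - 36/48 = 70.5.
        z = (W - E[W]) / sqrt(Var[W]) = (20 - 22.5) / 8.3964 = -0.2977.
        Two-sided p = 2*Phi(z) = 0.765897.
Step 6: alpha = 0.1. fail to reject H0.

W+ = 20, W- = 25, W = min = 20, p = 0.765897, fail to reject H0.


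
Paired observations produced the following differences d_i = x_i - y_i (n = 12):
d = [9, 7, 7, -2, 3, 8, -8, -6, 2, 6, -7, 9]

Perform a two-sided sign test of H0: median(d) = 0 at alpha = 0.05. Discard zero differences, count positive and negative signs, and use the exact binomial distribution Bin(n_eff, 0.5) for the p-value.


Step 1: Discard zero differences. Original n = 12; n_eff = number of nonzero differences = 12.
Nonzero differences (with sign): +9, +7, +7, -2, +3, +8, -8, -6, +2, +6, -7, +9
Step 2: Count signs: positive = 8, negative = 4.
Step 3: Under H0: P(positive) = 0.5, so the number of positives S ~ Bin(12, 0.5).
Step 4: Two-sided exact p-value = sum of Bin(12,0.5) probabilities at or below the observed probability = 0.387695.
Step 5: alpha = 0.05. fail to reject H0.

n_eff = 12, pos = 8, neg = 4, p = 0.387695, fail to reject H0.


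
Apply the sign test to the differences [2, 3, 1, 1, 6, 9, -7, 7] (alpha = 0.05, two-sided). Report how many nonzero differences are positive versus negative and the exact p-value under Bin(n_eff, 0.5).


Step 1: Discard zero differences. Original n = 8; n_eff = number of nonzero differences = 8.
Nonzero differences (with sign): +2, +3, +1, +1, +6, +9, -7, +7
Step 2: Count signs: positive = 7, negative = 1.
Step 3: Under H0: P(positive) = 0.5, so the number of positives S ~ Bin(8, 0.5).
Step 4: Two-sided exact p-value = sum of Bin(8,0.5) probabilities at or below the observed probability = 0.070312.
Step 5: alpha = 0.05. fail to reject H0.

n_eff = 8, pos = 7, neg = 1, p = 0.070312, fail to reject H0.


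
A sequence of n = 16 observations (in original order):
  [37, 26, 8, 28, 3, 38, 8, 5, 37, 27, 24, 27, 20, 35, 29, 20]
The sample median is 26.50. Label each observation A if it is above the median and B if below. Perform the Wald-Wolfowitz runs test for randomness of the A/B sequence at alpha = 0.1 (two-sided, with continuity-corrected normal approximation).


Step 1: Compute median = 26.50; label A = above, B = below.
Labels in order: ABBABABBAABABAAB  (n_A = 8, n_B = 8)
Step 2: Count runs R = 12.
Step 3: Under H0 (random ordering), E[R] = 2*n_A*n_B/(n_A+n_B) + 1 = 2*8*8/16 + 1 = 9.0000.
        Var[R] = 2*n_A*n_B*(2*n_A*n_B - n_A - n_B) / ((n_A+n_B)^2 * (n_A+n_B-1)) = 14336/3840 = 3.7333.
        SD[R] = 1.9322.
Step 4: Continuity-corrected z = (R - 0.5 - E[R]) / SD[R] = (12 - 0.5 - 9.0000) / 1.9322 = 1.2939.
Step 5: Two-sided p-value via normal approximation = 2*(1 - Phi(|z|)) = 0.195709.
Step 6: alpha = 0.1. fail to reject H0.

R = 12, z = 1.2939, p = 0.195709, fail to reject H0.


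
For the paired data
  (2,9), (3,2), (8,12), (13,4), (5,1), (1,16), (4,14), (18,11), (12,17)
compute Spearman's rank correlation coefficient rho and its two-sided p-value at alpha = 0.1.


Step 1: Rank x and y separately (midranks; no ties here).
rank(x): 2->2, 3->3, 8->6, 13->8, 5->5, 1->1, 4->4, 18->9, 12->7
rank(y): 9->4, 2->2, 12->6, 4->3, 1->1, 16->8, 14->7, 11->5, 17->9
Step 2: d_i = R_x(i) - R_y(i); compute d_i^2.
  (2-4)^2=4, (3-2)^2=1, (6-6)^2=0, (8-3)^2=25, (5-1)^2=16, (1-8)^2=49, (4-7)^2=9, (9-5)^2=16, (7-9)^2=4
sum(d^2) = 124.
Step 3: rho = 1 - 6*124 / (9*(9^2 - 1)) = 1 - 744/720 = -0.033333.
Step 4: Under H0, t = rho * sqrt((n-2)/(1-rho^2)) = -0.0882 ~ t(7).
Step 5: Two-sided p-value from the t-distribution with 7 df = 0.932157.
Step 6: alpha = 0.1. fail to reject H0.

rho = -0.0333, p = 0.932157, fail to reject H0 at alpha = 0.1.


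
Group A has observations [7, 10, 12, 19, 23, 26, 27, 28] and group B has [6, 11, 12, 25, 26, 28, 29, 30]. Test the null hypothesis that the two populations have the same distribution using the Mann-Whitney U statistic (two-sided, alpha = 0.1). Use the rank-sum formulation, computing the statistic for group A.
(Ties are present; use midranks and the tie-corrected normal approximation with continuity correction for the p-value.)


Step 1: Combine and sort all 16 observations; assign midranks.
sorted (value, group): (6,Y), (7,X), (10,X), (11,Y), (12,X), (12,Y), (19,X), (23,X), (25,Y), (26,X), (26,Y), (27,X), (28,X), (28,Y), (29,Y), (30,Y)
ranks: 6->1, 7->2, 10->3, 11->4, 12->5.5, 12->5.5, 19->7, 23->8, 25->9, 26->10.5, 26->10.5, 27->12, 28->13.5, 28->13.5, 29->15, 30->16
Step 2: Rank sum for X: R1 = 2 + 3 + 5.5 + 7 + 8 + 10.5 + 12 + 13.5 = 61.5.
Step 3: U_X = R1 - n1(n1+1)/2 = 61.5 - 8*9/2 = 61.5 - 36 = 25.5.
       U_Y = n1*n2 - U_X = 64 - 25.5 = 38.5.
Step 4: Ties are present, so use the tie-corrected normal approximation (with continuity correction) for the p-value.
Step 5: p-value = 0.527700; compare to alpha = 0.1. fail to reject H0.

U_X = 25.5, p = 0.527700, fail to reject H0 at alpha = 0.1.


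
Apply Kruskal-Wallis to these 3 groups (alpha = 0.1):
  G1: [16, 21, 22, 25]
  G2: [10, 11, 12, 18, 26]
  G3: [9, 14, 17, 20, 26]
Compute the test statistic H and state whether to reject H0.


Step 1: Combine all N = 14 observations and assign midranks.
sorted (value, group, rank): (9,G3,1), (10,G2,2), (11,G2,3), (12,G2,4), (14,G3,5), (16,G1,6), (17,G3,7), (18,G2,8), (20,G3,9), (21,G1,10), (22,G1,11), (25,G1,12), (26,G2,13.5), (26,G3,13.5)
Step 2: Sum ranks within each group.
R_1 = 39 (n_1 = 4)
R_2 = 30.5 (n_2 = 5)
R_3 = 35.5 (n_3 = 5)
Step 3: H = 12/(N(N+1)) * sum(R_i^2/n_i) - 3(N+1)
     = 12/(14*15) * (39^2/4 + 30.5^2/5 + 35.5^2/5) - 3*15
     = 0.057143 * 818.35 - 45
     = 1.762857.
Step 4: Ties present; correction factor C = 1 - 6/(14^3 - 14) = 0.997802. Corrected H = 1.762857 / 0.997802 = 1.766740.
Step 5: Under H0, H ~ chi^2(2); p-value = 0.413387.
Step 6: alpha = 0.1. fail to reject H0.

H = 1.7667, df = 2, p = 0.413387, fail to reject H0.
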